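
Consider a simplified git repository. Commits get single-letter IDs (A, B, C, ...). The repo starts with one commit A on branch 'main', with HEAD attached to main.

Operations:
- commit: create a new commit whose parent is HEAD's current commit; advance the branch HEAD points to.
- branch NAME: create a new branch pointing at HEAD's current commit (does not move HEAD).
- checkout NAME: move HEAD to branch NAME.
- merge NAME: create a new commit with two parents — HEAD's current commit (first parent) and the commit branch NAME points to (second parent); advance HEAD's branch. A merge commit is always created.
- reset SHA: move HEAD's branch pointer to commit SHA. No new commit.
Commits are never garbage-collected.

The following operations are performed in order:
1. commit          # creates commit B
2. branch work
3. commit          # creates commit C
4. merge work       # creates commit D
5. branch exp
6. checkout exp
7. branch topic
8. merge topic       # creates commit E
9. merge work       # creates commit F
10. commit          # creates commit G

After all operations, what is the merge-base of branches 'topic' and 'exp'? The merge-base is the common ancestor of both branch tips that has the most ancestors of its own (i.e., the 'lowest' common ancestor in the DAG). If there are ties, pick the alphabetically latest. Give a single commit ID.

Answer: D

Derivation:
After op 1 (commit): HEAD=main@B [main=B]
After op 2 (branch): HEAD=main@B [main=B work=B]
After op 3 (commit): HEAD=main@C [main=C work=B]
After op 4 (merge): HEAD=main@D [main=D work=B]
After op 5 (branch): HEAD=main@D [exp=D main=D work=B]
After op 6 (checkout): HEAD=exp@D [exp=D main=D work=B]
After op 7 (branch): HEAD=exp@D [exp=D main=D topic=D work=B]
After op 8 (merge): HEAD=exp@E [exp=E main=D topic=D work=B]
After op 9 (merge): HEAD=exp@F [exp=F main=D topic=D work=B]
After op 10 (commit): HEAD=exp@G [exp=G main=D topic=D work=B]
ancestors(topic=D): ['A', 'B', 'C', 'D']
ancestors(exp=G): ['A', 'B', 'C', 'D', 'E', 'F', 'G']
common: ['A', 'B', 'C', 'D']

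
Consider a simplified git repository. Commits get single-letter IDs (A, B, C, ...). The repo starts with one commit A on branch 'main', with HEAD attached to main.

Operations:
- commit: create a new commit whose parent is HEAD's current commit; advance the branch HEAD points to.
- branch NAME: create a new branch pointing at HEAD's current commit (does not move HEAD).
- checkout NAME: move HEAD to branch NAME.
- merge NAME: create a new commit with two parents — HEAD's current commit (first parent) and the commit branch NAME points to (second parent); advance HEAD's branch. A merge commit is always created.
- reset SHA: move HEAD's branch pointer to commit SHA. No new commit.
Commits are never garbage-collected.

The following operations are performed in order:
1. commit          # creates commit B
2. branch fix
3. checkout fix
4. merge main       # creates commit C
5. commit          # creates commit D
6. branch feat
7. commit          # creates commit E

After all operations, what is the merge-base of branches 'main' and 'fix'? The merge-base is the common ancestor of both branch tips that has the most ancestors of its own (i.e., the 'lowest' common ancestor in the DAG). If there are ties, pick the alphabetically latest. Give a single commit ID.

After op 1 (commit): HEAD=main@B [main=B]
After op 2 (branch): HEAD=main@B [fix=B main=B]
After op 3 (checkout): HEAD=fix@B [fix=B main=B]
After op 4 (merge): HEAD=fix@C [fix=C main=B]
After op 5 (commit): HEAD=fix@D [fix=D main=B]
After op 6 (branch): HEAD=fix@D [feat=D fix=D main=B]
After op 7 (commit): HEAD=fix@E [feat=D fix=E main=B]
ancestors(main=B): ['A', 'B']
ancestors(fix=E): ['A', 'B', 'C', 'D', 'E']
common: ['A', 'B']

Answer: B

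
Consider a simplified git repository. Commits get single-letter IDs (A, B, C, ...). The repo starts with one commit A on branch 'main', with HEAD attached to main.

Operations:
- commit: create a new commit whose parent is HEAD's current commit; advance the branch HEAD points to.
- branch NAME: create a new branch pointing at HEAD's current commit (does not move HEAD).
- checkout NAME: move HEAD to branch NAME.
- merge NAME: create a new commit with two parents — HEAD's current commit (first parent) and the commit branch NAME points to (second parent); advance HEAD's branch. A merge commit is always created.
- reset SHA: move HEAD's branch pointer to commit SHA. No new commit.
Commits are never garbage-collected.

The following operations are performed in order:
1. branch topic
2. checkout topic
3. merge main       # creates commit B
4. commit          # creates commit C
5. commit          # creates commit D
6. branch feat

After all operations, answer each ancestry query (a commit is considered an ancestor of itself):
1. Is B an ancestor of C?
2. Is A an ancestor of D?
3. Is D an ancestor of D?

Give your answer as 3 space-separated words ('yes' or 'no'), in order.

Answer: yes yes yes

Derivation:
After op 1 (branch): HEAD=main@A [main=A topic=A]
After op 2 (checkout): HEAD=topic@A [main=A topic=A]
After op 3 (merge): HEAD=topic@B [main=A topic=B]
After op 4 (commit): HEAD=topic@C [main=A topic=C]
After op 5 (commit): HEAD=topic@D [main=A topic=D]
After op 6 (branch): HEAD=topic@D [feat=D main=A topic=D]
ancestors(C) = {A,B,C}; B in? yes
ancestors(D) = {A,B,C,D}; A in? yes
ancestors(D) = {A,B,C,D}; D in? yes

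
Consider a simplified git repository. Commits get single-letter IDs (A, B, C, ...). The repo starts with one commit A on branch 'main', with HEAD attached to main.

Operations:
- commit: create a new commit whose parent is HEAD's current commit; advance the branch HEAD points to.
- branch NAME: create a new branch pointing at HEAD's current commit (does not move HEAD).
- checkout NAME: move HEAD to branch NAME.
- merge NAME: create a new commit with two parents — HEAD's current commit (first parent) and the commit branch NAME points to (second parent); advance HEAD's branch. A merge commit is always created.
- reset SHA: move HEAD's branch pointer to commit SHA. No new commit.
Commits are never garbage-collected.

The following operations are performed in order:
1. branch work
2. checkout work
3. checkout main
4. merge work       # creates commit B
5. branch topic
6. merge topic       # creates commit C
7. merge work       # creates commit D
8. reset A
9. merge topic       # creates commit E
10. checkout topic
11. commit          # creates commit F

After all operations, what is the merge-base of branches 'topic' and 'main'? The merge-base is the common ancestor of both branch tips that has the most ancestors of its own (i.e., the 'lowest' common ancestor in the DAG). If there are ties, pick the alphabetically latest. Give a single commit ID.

After op 1 (branch): HEAD=main@A [main=A work=A]
After op 2 (checkout): HEAD=work@A [main=A work=A]
After op 3 (checkout): HEAD=main@A [main=A work=A]
After op 4 (merge): HEAD=main@B [main=B work=A]
After op 5 (branch): HEAD=main@B [main=B topic=B work=A]
After op 6 (merge): HEAD=main@C [main=C topic=B work=A]
After op 7 (merge): HEAD=main@D [main=D topic=B work=A]
After op 8 (reset): HEAD=main@A [main=A topic=B work=A]
After op 9 (merge): HEAD=main@E [main=E topic=B work=A]
After op 10 (checkout): HEAD=topic@B [main=E topic=B work=A]
After op 11 (commit): HEAD=topic@F [main=E topic=F work=A]
ancestors(topic=F): ['A', 'B', 'F']
ancestors(main=E): ['A', 'B', 'E']
common: ['A', 'B']

Answer: B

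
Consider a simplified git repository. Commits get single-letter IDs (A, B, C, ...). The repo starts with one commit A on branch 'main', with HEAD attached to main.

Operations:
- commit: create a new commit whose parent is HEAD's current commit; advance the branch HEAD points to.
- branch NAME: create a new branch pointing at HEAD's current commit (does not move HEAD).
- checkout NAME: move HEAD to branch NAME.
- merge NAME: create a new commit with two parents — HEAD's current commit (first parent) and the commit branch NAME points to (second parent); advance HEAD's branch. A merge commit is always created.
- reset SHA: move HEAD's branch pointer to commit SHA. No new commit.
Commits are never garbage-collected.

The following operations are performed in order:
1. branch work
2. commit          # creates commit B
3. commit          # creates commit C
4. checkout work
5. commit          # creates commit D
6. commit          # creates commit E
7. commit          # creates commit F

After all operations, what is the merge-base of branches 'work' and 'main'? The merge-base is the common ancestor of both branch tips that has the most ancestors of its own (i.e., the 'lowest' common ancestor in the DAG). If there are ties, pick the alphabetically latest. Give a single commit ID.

Answer: A

Derivation:
After op 1 (branch): HEAD=main@A [main=A work=A]
After op 2 (commit): HEAD=main@B [main=B work=A]
After op 3 (commit): HEAD=main@C [main=C work=A]
After op 4 (checkout): HEAD=work@A [main=C work=A]
After op 5 (commit): HEAD=work@D [main=C work=D]
After op 6 (commit): HEAD=work@E [main=C work=E]
After op 7 (commit): HEAD=work@F [main=C work=F]
ancestors(work=F): ['A', 'D', 'E', 'F']
ancestors(main=C): ['A', 'B', 'C']
common: ['A']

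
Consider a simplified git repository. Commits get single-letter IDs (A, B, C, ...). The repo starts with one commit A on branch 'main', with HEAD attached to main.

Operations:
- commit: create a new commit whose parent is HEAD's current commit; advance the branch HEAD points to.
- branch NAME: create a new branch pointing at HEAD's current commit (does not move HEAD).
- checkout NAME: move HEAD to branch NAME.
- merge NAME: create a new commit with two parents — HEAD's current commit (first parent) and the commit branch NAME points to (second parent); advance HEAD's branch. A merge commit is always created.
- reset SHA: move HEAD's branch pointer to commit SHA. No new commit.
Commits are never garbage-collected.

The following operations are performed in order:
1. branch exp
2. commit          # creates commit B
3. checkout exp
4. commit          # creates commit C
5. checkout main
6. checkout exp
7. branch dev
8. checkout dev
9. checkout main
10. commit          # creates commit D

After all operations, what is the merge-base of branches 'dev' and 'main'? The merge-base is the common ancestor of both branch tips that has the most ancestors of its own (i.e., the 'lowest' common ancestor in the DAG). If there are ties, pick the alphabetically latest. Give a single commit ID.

After op 1 (branch): HEAD=main@A [exp=A main=A]
After op 2 (commit): HEAD=main@B [exp=A main=B]
After op 3 (checkout): HEAD=exp@A [exp=A main=B]
After op 4 (commit): HEAD=exp@C [exp=C main=B]
After op 5 (checkout): HEAD=main@B [exp=C main=B]
After op 6 (checkout): HEAD=exp@C [exp=C main=B]
After op 7 (branch): HEAD=exp@C [dev=C exp=C main=B]
After op 8 (checkout): HEAD=dev@C [dev=C exp=C main=B]
After op 9 (checkout): HEAD=main@B [dev=C exp=C main=B]
After op 10 (commit): HEAD=main@D [dev=C exp=C main=D]
ancestors(dev=C): ['A', 'C']
ancestors(main=D): ['A', 'B', 'D']
common: ['A']

Answer: A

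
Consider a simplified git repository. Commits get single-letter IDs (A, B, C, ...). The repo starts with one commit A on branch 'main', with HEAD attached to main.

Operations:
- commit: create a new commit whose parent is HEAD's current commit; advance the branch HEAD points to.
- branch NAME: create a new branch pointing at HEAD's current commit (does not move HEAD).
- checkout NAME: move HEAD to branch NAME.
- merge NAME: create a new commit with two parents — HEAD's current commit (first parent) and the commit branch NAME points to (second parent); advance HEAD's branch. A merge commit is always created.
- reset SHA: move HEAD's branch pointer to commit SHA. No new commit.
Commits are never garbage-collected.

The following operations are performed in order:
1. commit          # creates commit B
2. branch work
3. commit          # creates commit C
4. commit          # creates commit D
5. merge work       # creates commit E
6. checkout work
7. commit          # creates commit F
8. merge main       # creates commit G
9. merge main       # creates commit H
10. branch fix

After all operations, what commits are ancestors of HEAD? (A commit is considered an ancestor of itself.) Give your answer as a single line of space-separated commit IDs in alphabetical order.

Answer: A B C D E F G H

Derivation:
After op 1 (commit): HEAD=main@B [main=B]
After op 2 (branch): HEAD=main@B [main=B work=B]
After op 3 (commit): HEAD=main@C [main=C work=B]
After op 4 (commit): HEAD=main@D [main=D work=B]
After op 5 (merge): HEAD=main@E [main=E work=B]
After op 6 (checkout): HEAD=work@B [main=E work=B]
After op 7 (commit): HEAD=work@F [main=E work=F]
After op 8 (merge): HEAD=work@G [main=E work=G]
After op 9 (merge): HEAD=work@H [main=E work=H]
After op 10 (branch): HEAD=work@H [fix=H main=E work=H]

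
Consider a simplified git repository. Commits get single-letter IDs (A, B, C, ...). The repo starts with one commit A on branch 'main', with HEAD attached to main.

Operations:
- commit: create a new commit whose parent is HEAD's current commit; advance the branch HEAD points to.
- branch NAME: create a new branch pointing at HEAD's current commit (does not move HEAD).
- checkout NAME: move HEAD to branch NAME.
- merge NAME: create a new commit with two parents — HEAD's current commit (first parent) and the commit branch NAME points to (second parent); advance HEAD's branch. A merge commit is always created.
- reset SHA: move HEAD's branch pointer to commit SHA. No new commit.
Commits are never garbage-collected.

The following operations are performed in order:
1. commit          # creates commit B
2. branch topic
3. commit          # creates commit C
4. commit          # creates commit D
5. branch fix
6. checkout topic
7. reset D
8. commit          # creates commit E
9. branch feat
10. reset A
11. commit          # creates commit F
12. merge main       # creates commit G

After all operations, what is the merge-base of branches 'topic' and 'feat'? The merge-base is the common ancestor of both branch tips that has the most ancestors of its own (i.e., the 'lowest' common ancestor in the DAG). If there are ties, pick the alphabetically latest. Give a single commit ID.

Answer: D

Derivation:
After op 1 (commit): HEAD=main@B [main=B]
After op 2 (branch): HEAD=main@B [main=B topic=B]
After op 3 (commit): HEAD=main@C [main=C topic=B]
After op 4 (commit): HEAD=main@D [main=D topic=B]
After op 5 (branch): HEAD=main@D [fix=D main=D topic=B]
After op 6 (checkout): HEAD=topic@B [fix=D main=D topic=B]
After op 7 (reset): HEAD=topic@D [fix=D main=D topic=D]
After op 8 (commit): HEAD=topic@E [fix=D main=D topic=E]
After op 9 (branch): HEAD=topic@E [feat=E fix=D main=D topic=E]
After op 10 (reset): HEAD=topic@A [feat=E fix=D main=D topic=A]
After op 11 (commit): HEAD=topic@F [feat=E fix=D main=D topic=F]
After op 12 (merge): HEAD=topic@G [feat=E fix=D main=D topic=G]
ancestors(topic=G): ['A', 'B', 'C', 'D', 'F', 'G']
ancestors(feat=E): ['A', 'B', 'C', 'D', 'E']
common: ['A', 'B', 'C', 'D']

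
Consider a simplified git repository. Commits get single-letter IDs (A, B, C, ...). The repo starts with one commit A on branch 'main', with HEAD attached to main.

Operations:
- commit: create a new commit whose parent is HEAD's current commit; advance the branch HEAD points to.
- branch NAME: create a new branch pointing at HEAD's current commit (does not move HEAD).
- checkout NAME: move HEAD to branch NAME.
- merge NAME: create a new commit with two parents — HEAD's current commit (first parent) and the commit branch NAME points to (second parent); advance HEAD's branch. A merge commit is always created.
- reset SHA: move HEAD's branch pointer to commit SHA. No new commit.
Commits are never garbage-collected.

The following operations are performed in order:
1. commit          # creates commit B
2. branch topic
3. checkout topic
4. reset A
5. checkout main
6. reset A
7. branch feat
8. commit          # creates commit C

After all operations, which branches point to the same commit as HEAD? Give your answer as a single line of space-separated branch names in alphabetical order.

Answer: main

Derivation:
After op 1 (commit): HEAD=main@B [main=B]
After op 2 (branch): HEAD=main@B [main=B topic=B]
After op 3 (checkout): HEAD=topic@B [main=B topic=B]
After op 4 (reset): HEAD=topic@A [main=B topic=A]
After op 5 (checkout): HEAD=main@B [main=B topic=A]
After op 6 (reset): HEAD=main@A [main=A topic=A]
After op 7 (branch): HEAD=main@A [feat=A main=A topic=A]
After op 8 (commit): HEAD=main@C [feat=A main=C topic=A]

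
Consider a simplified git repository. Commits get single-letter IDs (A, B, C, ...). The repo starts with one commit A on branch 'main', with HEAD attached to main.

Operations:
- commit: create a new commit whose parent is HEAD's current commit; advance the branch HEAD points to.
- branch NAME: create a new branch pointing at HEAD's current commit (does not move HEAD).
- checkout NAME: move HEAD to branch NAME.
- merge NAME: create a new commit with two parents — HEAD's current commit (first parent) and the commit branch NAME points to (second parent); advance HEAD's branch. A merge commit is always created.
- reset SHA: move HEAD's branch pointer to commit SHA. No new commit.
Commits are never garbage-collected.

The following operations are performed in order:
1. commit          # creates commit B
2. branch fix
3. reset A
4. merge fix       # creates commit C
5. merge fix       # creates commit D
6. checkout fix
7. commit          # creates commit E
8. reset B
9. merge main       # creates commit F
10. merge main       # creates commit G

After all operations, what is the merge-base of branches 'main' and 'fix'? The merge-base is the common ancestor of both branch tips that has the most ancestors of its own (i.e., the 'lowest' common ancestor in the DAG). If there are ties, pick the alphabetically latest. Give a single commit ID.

Answer: D

Derivation:
After op 1 (commit): HEAD=main@B [main=B]
After op 2 (branch): HEAD=main@B [fix=B main=B]
After op 3 (reset): HEAD=main@A [fix=B main=A]
After op 4 (merge): HEAD=main@C [fix=B main=C]
After op 5 (merge): HEAD=main@D [fix=B main=D]
After op 6 (checkout): HEAD=fix@B [fix=B main=D]
After op 7 (commit): HEAD=fix@E [fix=E main=D]
After op 8 (reset): HEAD=fix@B [fix=B main=D]
After op 9 (merge): HEAD=fix@F [fix=F main=D]
After op 10 (merge): HEAD=fix@G [fix=G main=D]
ancestors(main=D): ['A', 'B', 'C', 'D']
ancestors(fix=G): ['A', 'B', 'C', 'D', 'F', 'G']
common: ['A', 'B', 'C', 'D']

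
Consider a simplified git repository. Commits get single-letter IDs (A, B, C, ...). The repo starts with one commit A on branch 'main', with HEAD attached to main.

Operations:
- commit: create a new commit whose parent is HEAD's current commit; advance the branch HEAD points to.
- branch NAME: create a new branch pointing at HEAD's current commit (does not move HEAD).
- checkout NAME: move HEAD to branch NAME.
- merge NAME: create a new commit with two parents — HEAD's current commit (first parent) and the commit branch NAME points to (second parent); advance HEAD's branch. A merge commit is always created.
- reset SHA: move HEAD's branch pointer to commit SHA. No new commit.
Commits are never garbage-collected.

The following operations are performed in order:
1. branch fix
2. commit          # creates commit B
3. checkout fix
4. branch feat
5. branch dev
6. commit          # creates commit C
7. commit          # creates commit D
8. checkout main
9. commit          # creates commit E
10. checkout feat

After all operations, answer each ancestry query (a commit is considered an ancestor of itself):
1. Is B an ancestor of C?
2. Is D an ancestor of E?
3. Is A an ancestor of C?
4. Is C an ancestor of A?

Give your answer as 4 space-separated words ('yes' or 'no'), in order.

Answer: no no yes no

Derivation:
After op 1 (branch): HEAD=main@A [fix=A main=A]
After op 2 (commit): HEAD=main@B [fix=A main=B]
After op 3 (checkout): HEAD=fix@A [fix=A main=B]
After op 4 (branch): HEAD=fix@A [feat=A fix=A main=B]
After op 5 (branch): HEAD=fix@A [dev=A feat=A fix=A main=B]
After op 6 (commit): HEAD=fix@C [dev=A feat=A fix=C main=B]
After op 7 (commit): HEAD=fix@D [dev=A feat=A fix=D main=B]
After op 8 (checkout): HEAD=main@B [dev=A feat=A fix=D main=B]
After op 9 (commit): HEAD=main@E [dev=A feat=A fix=D main=E]
After op 10 (checkout): HEAD=feat@A [dev=A feat=A fix=D main=E]
ancestors(C) = {A,C}; B in? no
ancestors(E) = {A,B,E}; D in? no
ancestors(C) = {A,C}; A in? yes
ancestors(A) = {A}; C in? no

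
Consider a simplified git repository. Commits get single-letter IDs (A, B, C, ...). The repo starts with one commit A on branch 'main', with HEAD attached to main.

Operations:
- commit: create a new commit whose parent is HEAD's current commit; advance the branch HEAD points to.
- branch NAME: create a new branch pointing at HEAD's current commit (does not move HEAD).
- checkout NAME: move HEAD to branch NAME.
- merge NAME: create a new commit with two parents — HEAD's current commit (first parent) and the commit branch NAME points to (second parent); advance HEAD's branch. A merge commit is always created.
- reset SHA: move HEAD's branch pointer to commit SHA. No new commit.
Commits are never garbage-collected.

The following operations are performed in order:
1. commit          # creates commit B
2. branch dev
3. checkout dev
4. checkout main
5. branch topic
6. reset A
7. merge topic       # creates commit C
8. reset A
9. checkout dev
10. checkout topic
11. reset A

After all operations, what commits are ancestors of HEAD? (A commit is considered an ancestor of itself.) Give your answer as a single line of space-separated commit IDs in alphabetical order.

After op 1 (commit): HEAD=main@B [main=B]
After op 2 (branch): HEAD=main@B [dev=B main=B]
After op 3 (checkout): HEAD=dev@B [dev=B main=B]
After op 4 (checkout): HEAD=main@B [dev=B main=B]
After op 5 (branch): HEAD=main@B [dev=B main=B topic=B]
After op 6 (reset): HEAD=main@A [dev=B main=A topic=B]
After op 7 (merge): HEAD=main@C [dev=B main=C topic=B]
After op 8 (reset): HEAD=main@A [dev=B main=A topic=B]
After op 9 (checkout): HEAD=dev@B [dev=B main=A topic=B]
After op 10 (checkout): HEAD=topic@B [dev=B main=A topic=B]
After op 11 (reset): HEAD=topic@A [dev=B main=A topic=A]

Answer: A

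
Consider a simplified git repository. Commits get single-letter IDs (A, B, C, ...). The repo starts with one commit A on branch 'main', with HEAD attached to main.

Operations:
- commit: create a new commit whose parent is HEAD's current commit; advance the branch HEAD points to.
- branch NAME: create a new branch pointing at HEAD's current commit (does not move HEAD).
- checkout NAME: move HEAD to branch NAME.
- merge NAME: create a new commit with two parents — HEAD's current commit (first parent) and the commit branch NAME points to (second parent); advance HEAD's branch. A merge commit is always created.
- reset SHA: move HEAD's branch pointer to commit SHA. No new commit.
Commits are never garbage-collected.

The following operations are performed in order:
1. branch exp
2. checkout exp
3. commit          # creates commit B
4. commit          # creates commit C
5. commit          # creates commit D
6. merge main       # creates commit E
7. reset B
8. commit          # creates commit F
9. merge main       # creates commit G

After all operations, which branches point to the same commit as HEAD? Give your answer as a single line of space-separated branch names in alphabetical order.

Answer: exp

Derivation:
After op 1 (branch): HEAD=main@A [exp=A main=A]
After op 2 (checkout): HEAD=exp@A [exp=A main=A]
After op 3 (commit): HEAD=exp@B [exp=B main=A]
After op 4 (commit): HEAD=exp@C [exp=C main=A]
After op 5 (commit): HEAD=exp@D [exp=D main=A]
After op 6 (merge): HEAD=exp@E [exp=E main=A]
After op 7 (reset): HEAD=exp@B [exp=B main=A]
After op 8 (commit): HEAD=exp@F [exp=F main=A]
After op 9 (merge): HEAD=exp@G [exp=G main=A]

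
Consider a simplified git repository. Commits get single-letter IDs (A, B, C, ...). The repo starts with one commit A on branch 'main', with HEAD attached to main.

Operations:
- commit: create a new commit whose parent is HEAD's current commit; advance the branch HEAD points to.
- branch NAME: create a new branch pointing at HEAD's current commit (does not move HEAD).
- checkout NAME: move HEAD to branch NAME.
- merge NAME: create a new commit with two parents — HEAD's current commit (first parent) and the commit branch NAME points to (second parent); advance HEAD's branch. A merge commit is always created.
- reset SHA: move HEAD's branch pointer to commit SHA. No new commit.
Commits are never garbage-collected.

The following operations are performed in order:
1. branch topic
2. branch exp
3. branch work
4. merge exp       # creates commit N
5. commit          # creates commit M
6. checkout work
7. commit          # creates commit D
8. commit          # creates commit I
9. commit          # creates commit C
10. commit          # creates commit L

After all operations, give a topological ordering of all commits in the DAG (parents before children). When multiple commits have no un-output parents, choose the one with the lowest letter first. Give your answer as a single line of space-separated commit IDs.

Answer: A D I C L N M

Derivation:
After op 1 (branch): HEAD=main@A [main=A topic=A]
After op 2 (branch): HEAD=main@A [exp=A main=A topic=A]
After op 3 (branch): HEAD=main@A [exp=A main=A topic=A work=A]
After op 4 (merge): HEAD=main@N [exp=A main=N topic=A work=A]
After op 5 (commit): HEAD=main@M [exp=A main=M topic=A work=A]
After op 6 (checkout): HEAD=work@A [exp=A main=M topic=A work=A]
After op 7 (commit): HEAD=work@D [exp=A main=M topic=A work=D]
After op 8 (commit): HEAD=work@I [exp=A main=M topic=A work=I]
After op 9 (commit): HEAD=work@C [exp=A main=M topic=A work=C]
After op 10 (commit): HEAD=work@L [exp=A main=M topic=A work=L]
commit A: parents=[]
commit C: parents=['I']
commit D: parents=['A']
commit I: parents=['D']
commit L: parents=['C']
commit M: parents=['N']
commit N: parents=['A', 'A']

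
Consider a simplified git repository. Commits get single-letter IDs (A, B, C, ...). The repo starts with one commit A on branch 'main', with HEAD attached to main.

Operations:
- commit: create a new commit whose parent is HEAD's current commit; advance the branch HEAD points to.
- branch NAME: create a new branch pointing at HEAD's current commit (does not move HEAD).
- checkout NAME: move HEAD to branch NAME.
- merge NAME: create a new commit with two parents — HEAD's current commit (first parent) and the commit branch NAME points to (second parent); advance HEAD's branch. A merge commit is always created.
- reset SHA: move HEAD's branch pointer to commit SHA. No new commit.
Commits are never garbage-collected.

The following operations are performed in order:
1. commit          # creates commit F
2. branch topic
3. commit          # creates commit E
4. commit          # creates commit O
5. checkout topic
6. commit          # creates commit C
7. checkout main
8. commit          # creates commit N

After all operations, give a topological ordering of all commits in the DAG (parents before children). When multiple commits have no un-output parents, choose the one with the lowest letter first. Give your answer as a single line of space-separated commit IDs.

Answer: A F C E O N

Derivation:
After op 1 (commit): HEAD=main@F [main=F]
After op 2 (branch): HEAD=main@F [main=F topic=F]
After op 3 (commit): HEAD=main@E [main=E topic=F]
After op 4 (commit): HEAD=main@O [main=O topic=F]
After op 5 (checkout): HEAD=topic@F [main=O topic=F]
After op 6 (commit): HEAD=topic@C [main=O topic=C]
After op 7 (checkout): HEAD=main@O [main=O topic=C]
After op 8 (commit): HEAD=main@N [main=N topic=C]
commit A: parents=[]
commit C: parents=['F']
commit E: parents=['F']
commit F: parents=['A']
commit N: parents=['O']
commit O: parents=['E']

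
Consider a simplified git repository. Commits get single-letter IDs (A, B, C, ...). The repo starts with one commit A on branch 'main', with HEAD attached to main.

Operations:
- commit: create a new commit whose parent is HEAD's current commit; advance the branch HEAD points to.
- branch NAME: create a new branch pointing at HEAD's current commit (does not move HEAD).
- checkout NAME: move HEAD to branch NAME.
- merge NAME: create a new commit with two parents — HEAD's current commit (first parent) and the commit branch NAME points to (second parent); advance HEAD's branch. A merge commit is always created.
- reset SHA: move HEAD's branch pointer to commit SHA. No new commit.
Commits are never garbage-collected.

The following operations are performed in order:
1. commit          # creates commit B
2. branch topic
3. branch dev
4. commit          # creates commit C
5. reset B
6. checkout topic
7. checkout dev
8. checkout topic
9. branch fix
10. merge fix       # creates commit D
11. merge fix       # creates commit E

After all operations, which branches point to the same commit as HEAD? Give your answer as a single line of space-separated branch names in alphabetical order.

After op 1 (commit): HEAD=main@B [main=B]
After op 2 (branch): HEAD=main@B [main=B topic=B]
After op 3 (branch): HEAD=main@B [dev=B main=B topic=B]
After op 4 (commit): HEAD=main@C [dev=B main=C topic=B]
After op 5 (reset): HEAD=main@B [dev=B main=B topic=B]
After op 6 (checkout): HEAD=topic@B [dev=B main=B topic=B]
After op 7 (checkout): HEAD=dev@B [dev=B main=B topic=B]
After op 8 (checkout): HEAD=topic@B [dev=B main=B topic=B]
After op 9 (branch): HEAD=topic@B [dev=B fix=B main=B topic=B]
After op 10 (merge): HEAD=topic@D [dev=B fix=B main=B topic=D]
After op 11 (merge): HEAD=topic@E [dev=B fix=B main=B topic=E]

Answer: topic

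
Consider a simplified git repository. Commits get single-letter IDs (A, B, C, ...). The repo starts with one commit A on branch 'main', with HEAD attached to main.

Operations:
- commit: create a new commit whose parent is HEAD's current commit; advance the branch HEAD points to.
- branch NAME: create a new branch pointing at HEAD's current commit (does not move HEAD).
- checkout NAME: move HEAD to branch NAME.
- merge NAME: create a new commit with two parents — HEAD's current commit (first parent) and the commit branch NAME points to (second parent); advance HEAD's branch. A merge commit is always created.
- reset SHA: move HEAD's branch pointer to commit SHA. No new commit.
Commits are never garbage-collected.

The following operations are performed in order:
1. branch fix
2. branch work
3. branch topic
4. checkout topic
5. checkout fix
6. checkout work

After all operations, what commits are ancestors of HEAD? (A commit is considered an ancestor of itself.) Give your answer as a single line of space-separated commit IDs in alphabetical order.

Answer: A

Derivation:
After op 1 (branch): HEAD=main@A [fix=A main=A]
After op 2 (branch): HEAD=main@A [fix=A main=A work=A]
After op 3 (branch): HEAD=main@A [fix=A main=A topic=A work=A]
After op 4 (checkout): HEAD=topic@A [fix=A main=A topic=A work=A]
After op 5 (checkout): HEAD=fix@A [fix=A main=A topic=A work=A]
After op 6 (checkout): HEAD=work@A [fix=A main=A topic=A work=A]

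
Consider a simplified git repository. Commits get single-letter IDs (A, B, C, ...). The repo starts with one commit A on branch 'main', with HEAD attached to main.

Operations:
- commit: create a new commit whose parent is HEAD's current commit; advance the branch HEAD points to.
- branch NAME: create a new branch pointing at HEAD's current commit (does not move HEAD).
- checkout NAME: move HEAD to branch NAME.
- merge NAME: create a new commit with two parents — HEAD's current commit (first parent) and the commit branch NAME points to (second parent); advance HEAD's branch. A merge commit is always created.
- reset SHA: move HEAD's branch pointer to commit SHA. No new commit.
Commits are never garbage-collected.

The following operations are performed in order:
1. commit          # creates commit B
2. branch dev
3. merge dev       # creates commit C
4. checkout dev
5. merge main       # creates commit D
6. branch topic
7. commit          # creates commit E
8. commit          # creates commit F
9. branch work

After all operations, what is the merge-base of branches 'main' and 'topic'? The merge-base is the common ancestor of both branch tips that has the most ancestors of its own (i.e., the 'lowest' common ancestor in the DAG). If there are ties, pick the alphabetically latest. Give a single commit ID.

After op 1 (commit): HEAD=main@B [main=B]
After op 2 (branch): HEAD=main@B [dev=B main=B]
After op 3 (merge): HEAD=main@C [dev=B main=C]
After op 4 (checkout): HEAD=dev@B [dev=B main=C]
After op 5 (merge): HEAD=dev@D [dev=D main=C]
After op 6 (branch): HEAD=dev@D [dev=D main=C topic=D]
After op 7 (commit): HEAD=dev@E [dev=E main=C topic=D]
After op 8 (commit): HEAD=dev@F [dev=F main=C topic=D]
After op 9 (branch): HEAD=dev@F [dev=F main=C topic=D work=F]
ancestors(main=C): ['A', 'B', 'C']
ancestors(topic=D): ['A', 'B', 'C', 'D']
common: ['A', 'B', 'C']

Answer: C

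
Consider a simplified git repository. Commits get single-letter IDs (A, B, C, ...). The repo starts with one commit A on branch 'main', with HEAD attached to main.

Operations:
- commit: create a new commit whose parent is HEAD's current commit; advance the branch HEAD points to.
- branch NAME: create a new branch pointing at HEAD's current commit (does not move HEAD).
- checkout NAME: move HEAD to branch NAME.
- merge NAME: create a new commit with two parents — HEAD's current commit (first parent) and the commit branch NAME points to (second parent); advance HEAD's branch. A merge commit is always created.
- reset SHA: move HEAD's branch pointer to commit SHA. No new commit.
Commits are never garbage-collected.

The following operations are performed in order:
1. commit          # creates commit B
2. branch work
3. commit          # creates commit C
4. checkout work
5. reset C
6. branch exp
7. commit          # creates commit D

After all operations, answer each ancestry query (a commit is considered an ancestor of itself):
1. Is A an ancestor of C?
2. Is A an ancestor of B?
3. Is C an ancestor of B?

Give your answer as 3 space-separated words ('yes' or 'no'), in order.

After op 1 (commit): HEAD=main@B [main=B]
After op 2 (branch): HEAD=main@B [main=B work=B]
After op 3 (commit): HEAD=main@C [main=C work=B]
After op 4 (checkout): HEAD=work@B [main=C work=B]
After op 5 (reset): HEAD=work@C [main=C work=C]
After op 6 (branch): HEAD=work@C [exp=C main=C work=C]
After op 7 (commit): HEAD=work@D [exp=C main=C work=D]
ancestors(C) = {A,B,C}; A in? yes
ancestors(B) = {A,B}; A in? yes
ancestors(B) = {A,B}; C in? no

Answer: yes yes no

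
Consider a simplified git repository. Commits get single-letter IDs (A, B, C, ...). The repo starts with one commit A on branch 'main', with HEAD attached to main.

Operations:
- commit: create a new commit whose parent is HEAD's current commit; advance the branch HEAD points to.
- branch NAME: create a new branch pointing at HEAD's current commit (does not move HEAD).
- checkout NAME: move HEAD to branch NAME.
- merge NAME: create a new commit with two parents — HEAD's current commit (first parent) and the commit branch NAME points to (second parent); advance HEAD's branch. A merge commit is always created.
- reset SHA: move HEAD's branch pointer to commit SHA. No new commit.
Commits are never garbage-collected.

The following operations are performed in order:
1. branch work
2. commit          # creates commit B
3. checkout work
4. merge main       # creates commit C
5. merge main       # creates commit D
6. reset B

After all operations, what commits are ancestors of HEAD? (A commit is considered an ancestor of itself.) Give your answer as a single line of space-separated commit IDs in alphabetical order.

Answer: A B

Derivation:
After op 1 (branch): HEAD=main@A [main=A work=A]
After op 2 (commit): HEAD=main@B [main=B work=A]
After op 3 (checkout): HEAD=work@A [main=B work=A]
After op 4 (merge): HEAD=work@C [main=B work=C]
After op 5 (merge): HEAD=work@D [main=B work=D]
After op 6 (reset): HEAD=work@B [main=B work=B]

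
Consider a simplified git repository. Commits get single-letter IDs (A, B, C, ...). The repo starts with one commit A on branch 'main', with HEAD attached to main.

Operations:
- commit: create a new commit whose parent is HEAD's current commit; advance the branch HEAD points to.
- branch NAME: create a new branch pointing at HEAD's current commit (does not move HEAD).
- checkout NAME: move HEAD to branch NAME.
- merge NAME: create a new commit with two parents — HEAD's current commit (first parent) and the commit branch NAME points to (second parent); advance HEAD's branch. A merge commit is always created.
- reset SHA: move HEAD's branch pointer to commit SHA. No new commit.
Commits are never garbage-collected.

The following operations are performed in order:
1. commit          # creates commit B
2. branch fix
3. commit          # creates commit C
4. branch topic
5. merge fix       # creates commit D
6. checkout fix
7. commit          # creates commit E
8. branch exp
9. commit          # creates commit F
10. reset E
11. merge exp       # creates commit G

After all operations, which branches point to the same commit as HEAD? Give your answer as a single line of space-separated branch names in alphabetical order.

Answer: fix

Derivation:
After op 1 (commit): HEAD=main@B [main=B]
After op 2 (branch): HEAD=main@B [fix=B main=B]
After op 3 (commit): HEAD=main@C [fix=B main=C]
After op 4 (branch): HEAD=main@C [fix=B main=C topic=C]
After op 5 (merge): HEAD=main@D [fix=B main=D topic=C]
After op 6 (checkout): HEAD=fix@B [fix=B main=D topic=C]
After op 7 (commit): HEAD=fix@E [fix=E main=D topic=C]
After op 8 (branch): HEAD=fix@E [exp=E fix=E main=D topic=C]
After op 9 (commit): HEAD=fix@F [exp=E fix=F main=D topic=C]
After op 10 (reset): HEAD=fix@E [exp=E fix=E main=D topic=C]
After op 11 (merge): HEAD=fix@G [exp=E fix=G main=D topic=C]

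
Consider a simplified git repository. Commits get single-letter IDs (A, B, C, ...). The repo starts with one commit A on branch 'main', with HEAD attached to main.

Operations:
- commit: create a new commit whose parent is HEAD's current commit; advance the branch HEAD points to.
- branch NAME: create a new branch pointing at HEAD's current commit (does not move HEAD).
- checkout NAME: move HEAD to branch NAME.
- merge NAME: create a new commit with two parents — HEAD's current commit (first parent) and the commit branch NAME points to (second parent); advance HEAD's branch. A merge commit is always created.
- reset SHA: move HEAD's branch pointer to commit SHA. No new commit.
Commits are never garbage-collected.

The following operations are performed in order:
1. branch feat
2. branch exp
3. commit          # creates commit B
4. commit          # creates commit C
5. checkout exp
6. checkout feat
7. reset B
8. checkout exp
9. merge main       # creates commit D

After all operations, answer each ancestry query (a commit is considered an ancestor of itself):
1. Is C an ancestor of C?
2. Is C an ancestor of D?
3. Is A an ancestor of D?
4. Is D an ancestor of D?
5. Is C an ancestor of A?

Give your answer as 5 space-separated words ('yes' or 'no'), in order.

Answer: yes yes yes yes no

Derivation:
After op 1 (branch): HEAD=main@A [feat=A main=A]
After op 2 (branch): HEAD=main@A [exp=A feat=A main=A]
After op 3 (commit): HEAD=main@B [exp=A feat=A main=B]
After op 4 (commit): HEAD=main@C [exp=A feat=A main=C]
After op 5 (checkout): HEAD=exp@A [exp=A feat=A main=C]
After op 6 (checkout): HEAD=feat@A [exp=A feat=A main=C]
After op 7 (reset): HEAD=feat@B [exp=A feat=B main=C]
After op 8 (checkout): HEAD=exp@A [exp=A feat=B main=C]
After op 9 (merge): HEAD=exp@D [exp=D feat=B main=C]
ancestors(C) = {A,B,C}; C in? yes
ancestors(D) = {A,B,C,D}; C in? yes
ancestors(D) = {A,B,C,D}; A in? yes
ancestors(D) = {A,B,C,D}; D in? yes
ancestors(A) = {A}; C in? no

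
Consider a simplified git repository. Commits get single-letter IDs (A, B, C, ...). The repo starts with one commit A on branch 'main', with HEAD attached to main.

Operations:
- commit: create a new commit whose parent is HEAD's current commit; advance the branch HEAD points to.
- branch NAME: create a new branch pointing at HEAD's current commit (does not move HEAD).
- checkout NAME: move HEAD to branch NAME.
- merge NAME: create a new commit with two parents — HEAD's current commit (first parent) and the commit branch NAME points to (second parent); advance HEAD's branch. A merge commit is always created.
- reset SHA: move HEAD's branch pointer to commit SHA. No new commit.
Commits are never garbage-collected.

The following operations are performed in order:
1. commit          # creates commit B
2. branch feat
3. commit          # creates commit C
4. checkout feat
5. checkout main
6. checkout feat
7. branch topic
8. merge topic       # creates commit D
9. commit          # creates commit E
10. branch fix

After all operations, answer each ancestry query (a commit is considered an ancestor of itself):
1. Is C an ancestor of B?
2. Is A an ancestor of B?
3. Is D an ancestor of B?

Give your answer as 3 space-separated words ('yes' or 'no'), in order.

Answer: no yes no

Derivation:
After op 1 (commit): HEAD=main@B [main=B]
After op 2 (branch): HEAD=main@B [feat=B main=B]
After op 3 (commit): HEAD=main@C [feat=B main=C]
After op 4 (checkout): HEAD=feat@B [feat=B main=C]
After op 5 (checkout): HEAD=main@C [feat=B main=C]
After op 6 (checkout): HEAD=feat@B [feat=B main=C]
After op 7 (branch): HEAD=feat@B [feat=B main=C topic=B]
After op 8 (merge): HEAD=feat@D [feat=D main=C topic=B]
After op 9 (commit): HEAD=feat@E [feat=E main=C topic=B]
After op 10 (branch): HEAD=feat@E [feat=E fix=E main=C topic=B]
ancestors(B) = {A,B}; C in? no
ancestors(B) = {A,B}; A in? yes
ancestors(B) = {A,B}; D in? no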